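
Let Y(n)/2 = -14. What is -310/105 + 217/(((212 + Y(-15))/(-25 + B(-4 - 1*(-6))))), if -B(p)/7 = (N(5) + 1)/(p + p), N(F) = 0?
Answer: -533231/15456 ≈ -34.500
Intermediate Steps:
Y(n) = -28 (Y(n) = 2*(-14) = -28)
B(p) = -7/(2*p) (B(p) = -7*(0 + 1)/(p + p) = -7/(2*p))
-310/105 + 217/(((212 + Y(-15))/(-25 + B(-4 - 1*(-6))))) = -310/105 + 217/(((212 - 28)/(-25 - 7/(2*(-4 - 1*(-6)))))) = -310*1/105 + 217/((184/(-25 - 7/(2*(-4 + 6))))) = -62/21 + 217/((184/(-25 - 7/2/2))) = -62/21 + 217/((184/(-25 - 7/2*1/2))) = -62/21 + 217/((184/(-25 - 7/4))) = -62/21 + 217/((184/(-107/4))) = -62/21 + 217/((184*(-4/107))) = -62/21 + 217/(-736/107) = -62/21 + 217*(-107/736) = -62/21 - 23219/736 = -533231/15456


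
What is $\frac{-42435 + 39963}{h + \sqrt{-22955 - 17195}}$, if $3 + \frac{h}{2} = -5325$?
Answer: $\frac{13170816}{56795243} + \frac{6180 i \sqrt{1606}}{56795243} \approx 0.2319 + 0.0043606 i$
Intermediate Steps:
$h = -10656$ ($h = -6 + 2 \left(-5325\right) = -6 - 10650 = -10656$)
$\frac{-42435 + 39963}{h + \sqrt{-22955 - 17195}} = \frac{-42435 + 39963}{-10656 + \sqrt{-22955 - 17195}} = - \frac{2472}{-10656 + \sqrt{-40150}} = - \frac{2472}{-10656 + 5 i \sqrt{1606}}$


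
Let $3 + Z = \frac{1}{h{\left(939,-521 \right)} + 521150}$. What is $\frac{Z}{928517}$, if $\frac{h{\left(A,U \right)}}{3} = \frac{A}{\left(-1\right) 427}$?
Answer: $- \frac{667584272}{206621247320461} \approx -3.231 \cdot 10^{-6}$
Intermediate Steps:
$h{\left(A,U \right)} = - \frac{3 A}{427}$ ($h{\left(A,U \right)} = 3 \frac{A}{\left(-1\right) 427} = 3 \frac{A}{-427} = 3 A \left(- \frac{1}{427}\right) = 3 \left(- \frac{A}{427}\right) = - \frac{3 A}{427}$)
$Z = - \frac{667584272}{222528233}$ ($Z = -3 + \frac{1}{\left(- \frac{3}{427}\right) 939 + 521150} = -3 + \frac{1}{- \frac{2817}{427} + 521150} = -3 + \frac{1}{\frac{222528233}{427}} = -3 + \frac{427}{222528233} = - \frac{667584272}{222528233} \approx -3.0$)
$\frac{Z}{928517} = - \frac{667584272}{222528233 \cdot 928517} = \left(- \frac{667584272}{222528233}\right) \frac{1}{928517} = - \frac{667584272}{206621247320461}$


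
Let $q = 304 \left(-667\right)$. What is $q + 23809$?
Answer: $-178959$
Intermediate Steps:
$q = -202768$
$q + 23809 = -202768 + 23809 = -178959$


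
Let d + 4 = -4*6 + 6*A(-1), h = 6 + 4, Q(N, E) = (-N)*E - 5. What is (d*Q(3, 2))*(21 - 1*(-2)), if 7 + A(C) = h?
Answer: 2530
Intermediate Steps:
Q(N, E) = -5 - E*N (Q(N, E) = -E*N - 5 = -5 - E*N)
h = 10
A(C) = 3 (A(C) = -7 + 10 = 3)
d = -10 (d = -4 + (-4*6 + 6*3) = -4 + (-24 + 18) = -4 - 6 = -10)
(d*Q(3, 2))*(21 - 1*(-2)) = (-10*(-5 - 1*2*3))*(21 - 1*(-2)) = (-10*(-5 - 6))*(21 + 2) = -10*(-11)*23 = 110*23 = 2530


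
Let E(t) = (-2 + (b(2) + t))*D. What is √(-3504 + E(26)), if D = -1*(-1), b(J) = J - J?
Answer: 2*I*√870 ≈ 58.992*I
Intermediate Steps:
b(J) = 0
D = 1
E(t) = -2 + t (E(t) = (-2 + (0 + t))*1 = (-2 + t)*1 = -2 + t)
√(-3504 + E(26)) = √(-3504 + (-2 + 26)) = √(-3504 + 24) = √(-3480) = 2*I*√870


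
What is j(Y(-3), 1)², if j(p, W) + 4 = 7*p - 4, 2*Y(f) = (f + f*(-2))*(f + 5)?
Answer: 169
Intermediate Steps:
Y(f) = -f*(5 + f)/2 (Y(f) = ((f + f*(-2))*(f + 5))/2 = ((f - 2*f)*(5 + f))/2 = ((-f)*(5 + f))/2 = (-f*(5 + f))/2 = -f*(5 + f)/2)
j(p, W) = -8 + 7*p (j(p, W) = -4 + (7*p - 4) = -4 + (-4 + 7*p) = -8 + 7*p)
j(Y(-3), 1)² = (-8 + 7*(-½*(-3)*(5 - 3)))² = (-8 + 7*(-½*(-3)*2))² = (-8 + 7*3)² = (-8 + 21)² = 13² = 169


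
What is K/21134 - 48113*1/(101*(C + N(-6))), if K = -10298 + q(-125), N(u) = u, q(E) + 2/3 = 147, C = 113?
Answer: -3379587611/685185414 ≈ -4.9324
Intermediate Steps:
q(E) = 439/3 (q(E) = -⅔ + 147 = 439/3)
K = -30455/3 (K = -10298 + 439/3 = -30455/3 ≈ -10152.)
K/21134 - 48113*1/(101*(C + N(-6))) = -30455/3/21134 - 48113*1/(101*(113 - 6)) = -30455/3*1/21134 - 48113/(107*101) = -30455/63402 - 48113/10807 = -3379587611/685185414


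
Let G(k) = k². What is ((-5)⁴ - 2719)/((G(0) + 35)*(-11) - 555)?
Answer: 1047/470 ≈ 2.2277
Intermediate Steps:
((-5)⁴ - 2719)/((G(0) + 35)*(-11) - 555) = ((-5)⁴ - 2719)/((0² + 35)*(-11) - 555) = (625 - 2719)/((0 + 35)*(-11) - 555) = -2094/(35*(-11) - 555) = -2094/(-385 - 555) = -2094/(-940) = -2094*(-1/940) = 1047/470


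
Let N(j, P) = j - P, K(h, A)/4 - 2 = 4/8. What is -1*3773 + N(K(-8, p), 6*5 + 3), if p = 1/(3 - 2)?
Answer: -3796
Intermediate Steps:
p = 1 (p = 1/1 = 1)
K(h, A) = 10 (K(h, A) = 8 + 4*(4/8) = 8 + 4*(4*(1/8)) = 8 + 4*(1/2) = 8 + 2 = 10)
-1*3773 + N(K(-8, p), 6*5 + 3) = -1*3773 + (10 - (6*5 + 3)) = -3773 + (10 - (30 + 3)) = -3773 + (10 - 1*33) = -3773 + (10 - 33) = -3773 - 23 = -3796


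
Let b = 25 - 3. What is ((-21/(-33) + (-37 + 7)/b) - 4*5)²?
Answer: 51984/121 ≈ 429.62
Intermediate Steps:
b = 22
((-21/(-33) + (-37 + 7)/b) - 4*5)² = ((-21/(-33) + (-37 + 7)/22) - 4*5)² = ((-21*(-1/33) - 30*1/22) - 20)² = ((7/11 - 15/11) - 20)² = (-8/11 - 20)² = (-228/11)² = 51984/121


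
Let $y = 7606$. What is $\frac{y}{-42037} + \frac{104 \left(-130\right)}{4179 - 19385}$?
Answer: $\frac{226341702}{319607311} \approx 0.70819$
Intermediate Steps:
$\frac{y}{-42037} + \frac{104 \left(-130\right)}{4179 - 19385} = \frac{7606}{-42037} + \frac{104 \left(-130\right)}{4179 - 19385} = 7606 \left(- \frac{1}{42037}\right) - \frac{13520}{-15206} = - \frac{7606}{42037} - - \frac{6760}{7603} = - \frac{7606}{42037} + \frac{6760}{7603} = \frac{226341702}{319607311}$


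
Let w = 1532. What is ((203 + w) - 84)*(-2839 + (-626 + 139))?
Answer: -5491226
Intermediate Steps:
((203 + w) - 84)*(-2839 + (-626 + 139)) = ((203 + 1532) - 84)*(-2839 + (-626 + 139)) = (1735 - 84)*(-2839 - 487) = 1651*(-3326) = -5491226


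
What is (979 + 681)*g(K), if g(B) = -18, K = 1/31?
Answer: -29880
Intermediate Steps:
K = 1/31 ≈ 0.032258
(979 + 681)*g(K) = (979 + 681)*(-18) = 1660*(-18) = -29880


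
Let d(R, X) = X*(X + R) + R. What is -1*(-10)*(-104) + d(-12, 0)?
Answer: -1052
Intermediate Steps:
d(R, X) = R + X*(R + X) (d(R, X) = X*(R + X) + R = R + X*(R + X))
-1*(-10)*(-104) + d(-12, 0) = -1*(-10)*(-104) + (-12 + 0² - 12*0) = 10*(-104) + (-12 + 0 + 0) = -1040 - 12 = -1052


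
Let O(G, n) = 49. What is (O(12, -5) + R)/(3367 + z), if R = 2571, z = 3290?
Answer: 2620/6657 ≈ 0.39357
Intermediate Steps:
(O(12, -5) + R)/(3367 + z) = (49 + 2571)/(3367 + 3290) = 2620/6657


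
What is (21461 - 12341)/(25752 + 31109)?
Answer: 9120/56861 ≈ 0.16039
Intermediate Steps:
(21461 - 12341)/(25752 + 31109) = 9120/56861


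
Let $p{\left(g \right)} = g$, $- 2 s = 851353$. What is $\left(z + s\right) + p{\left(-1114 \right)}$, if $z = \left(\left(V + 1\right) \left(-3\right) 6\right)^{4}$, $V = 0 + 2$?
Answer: $\frac{16152531}{2} \approx 8.0763 \cdot 10^{6}$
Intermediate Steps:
$V = 2$
$s = - \frac{851353}{2}$ ($s = \left(- \frac{1}{2}\right) 851353 = - \frac{851353}{2} \approx -4.2568 \cdot 10^{5}$)
$z = 8503056$ ($z = \left(\left(2 + 1\right) \left(-3\right) 6\right)^{4} = \left(3 \left(-3\right) 6\right)^{4} = \left(\left(-9\right) 6\right)^{4} = \left(-54\right)^{4} = 8503056$)
$\left(z + s\right) + p{\left(-1114 \right)} = \left(8503056 - \frac{851353}{2}\right) - 1114 = \frac{16154759}{2} - 1114 = \frac{16152531}{2}$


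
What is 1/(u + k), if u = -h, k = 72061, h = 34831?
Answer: 1/37230 ≈ 2.6860e-5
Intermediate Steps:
u = -34831 (u = -1*34831 = -34831)
1/(u + k) = 1/(-34831 + 72061) = 1/37230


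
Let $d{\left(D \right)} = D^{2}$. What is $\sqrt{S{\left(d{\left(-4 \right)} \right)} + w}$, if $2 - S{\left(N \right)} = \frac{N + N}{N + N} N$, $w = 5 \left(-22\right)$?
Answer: $2 i \sqrt{31} \approx 11.136 i$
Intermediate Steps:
$w = -110$
$S{\left(N \right)} = 2 - N$ ($S{\left(N \right)} = 2 - \frac{N + N}{N + N} N = 2 - \frac{2 N}{2 N} N = 2 - 2 N \frac{1}{2 N} N = 2 - 1 N = 2 - N$)
$\sqrt{S{\left(d{\left(-4 \right)} \right)} + w} = \sqrt{\left(2 - \left(-4\right)^{2}\right) - 110} = \sqrt{\left(2 - 16\right) - 110} = \sqrt{-14 - 110} = \sqrt{-124} = 2 i \sqrt{31}$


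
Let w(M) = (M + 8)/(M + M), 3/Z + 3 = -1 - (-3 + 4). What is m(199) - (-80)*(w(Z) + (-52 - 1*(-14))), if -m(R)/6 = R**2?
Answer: -723418/3 ≈ -2.4114e+5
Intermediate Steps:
Z = -3/5 (Z = 3/(-3 + (-1 - (-3 + 4))) = 3/(-3 + (-1 - 1*1)) = 3/(-3 + (-1 - 1)) = 3/(-3 - 2) = 3/(-5) = 3*(-1/5) = -3/5 ≈ -0.60000)
w(M) = (8 + M)/(2*M) (w(M) = (8 + M)/((2*M)) = (8 + M)*(1/(2*M)) = (8 + M)/(2*M))
m(R) = -6*R**2
m(199) - (-80)*(w(Z) + (-52 - 1*(-14))) = -6*199**2 - (-80)*((8 - 3/5)/(2*(-3/5)) + (-52 - 1*(-14))) = -6*39601 - (-80)*((1/2)*(-5/3)*(37/5) + (-52 + 14)) = -237606 - (-80)*(-37/6 - 38) = -237606 - (-80)*(-265)/6 = -237606 - 1*10600/3 = -237606 - 10600/3 = -723418/3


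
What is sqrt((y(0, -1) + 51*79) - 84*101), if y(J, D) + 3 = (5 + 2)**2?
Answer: I*sqrt(4409) ≈ 66.4*I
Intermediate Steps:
y(J, D) = 46 (y(J, D) = -3 + (5 + 2)**2 = -3 + 7**2 = -3 + 49 = 46)
sqrt((y(0, -1) + 51*79) - 84*101) = sqrt((46 + 51*79) - 84*101) = sqrt((46 + 4029) - 8484) = sqrt(4075 - 8484) = sqrt(-4409) = I*sqrt(4409)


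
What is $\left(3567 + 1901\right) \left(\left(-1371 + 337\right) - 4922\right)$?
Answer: $-32567408$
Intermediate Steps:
$\left(3567 + 1901\right) \left(\left(-1371 + 337\right) - 4922\right) = 5468 \left(-1034 - 4922\right) = 5468 \left(-5956\right) = -32567408$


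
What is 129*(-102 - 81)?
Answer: -23607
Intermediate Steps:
129*(-102 - 81) = 129*(-183) = -23607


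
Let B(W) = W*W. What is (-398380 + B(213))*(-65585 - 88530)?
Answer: 54404290265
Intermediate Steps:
B(W) = W**2
(-398380 + B(213))*(-65585 - 88530) = (-398380 + 213**2)*(-65585 - 88530) = (-398380 + 45369)*(-154115) = -353011*(-154115) = 54404290265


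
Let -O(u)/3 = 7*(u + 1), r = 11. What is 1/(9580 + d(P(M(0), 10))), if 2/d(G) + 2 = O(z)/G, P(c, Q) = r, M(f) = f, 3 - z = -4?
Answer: 95/910089 ≈ 0.00010439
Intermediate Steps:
z = 7 (z = 3 - 1*(-4) = 3 + 4 = 7)
O(u) = -21 - 21*u (O(u) = -21*(u + 1) = -21*(1 + u) = -3*(7 + 7*u) = -21 - 21*u)
P(c, Q) = 11
d(G) = 2/(-2 - 168/G) (d(G) = 2/(-2 + (-21 - 21*7)/G) = 2/(-2 + (-21 - 147)/G) = 2/(-2 - 168/G))
1/(9580 + d(P(M(0), 10))) = 1/(9580 - 1*11/(84 + 11)) = 1/(9580 - 1*11/95) = 1/(9580 - 1*11*1/95) = 1/(9580 - 11/95) = 1/(910089/95) = 95/910089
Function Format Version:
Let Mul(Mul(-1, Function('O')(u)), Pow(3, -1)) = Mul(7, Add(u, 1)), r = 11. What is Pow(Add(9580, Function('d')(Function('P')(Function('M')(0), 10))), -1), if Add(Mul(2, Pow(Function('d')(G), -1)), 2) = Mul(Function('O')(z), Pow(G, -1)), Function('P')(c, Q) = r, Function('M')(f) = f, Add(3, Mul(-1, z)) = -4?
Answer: Rational(95, 910089) ≈ 0.00010439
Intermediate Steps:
z = 7 (z = Add(3, Mul(-1, -4)) = Add(3, 4) = 7)
Function('O')(u) = Add(-21, Mul(-21, u)) (Function('O')(u) = Mul(-3, Mul(7, Add(u, 1))) = Mul(-3, Mul(7, Add(1, u))) = Mul(-3, Add(7, Mul(7, u))) = Add(-21, Mul(-21, u)))
Function('P')(c, Q) = 11
Function('d')(G) = Mul(2, Pow(Add(-2, Mul(-168, Pow(G, -1))), -1)) (Function('d')(G) = Mul(2, Pow(Add(-2, Mul(Add(-21, Mul(-21, 7)), Pow(G, -1))), -1)) = Mul(2, Pow(Add(-2, Mul(Add(-21, -147), Pow(G, -1))), -1)) = Mul(2, Pow(Add(-2, Mul(-168, Pow(G, -1))), -1)))
Pow(Add(9580, Function('d')(Function('P')(Function('M')(0), 10))), -1) = Pow(Add(9580, Mul(-1, 11, Pow(Add(84, 11), -1))), -1) = Pow(Add(9580, Mul(-1, 11, Pow(95, -1))), -1) = Pow(Add(9580, Mul(-1, 11, Rational(1, 95))), -1) = Pow(Add(9580, Rational(-11, 95)), -1) = Pow(Rational(910089, 95), -1) = Rational(95, 910089)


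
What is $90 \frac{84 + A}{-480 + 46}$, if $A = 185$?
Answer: $- \frac{12105}{217} \approx -55.783$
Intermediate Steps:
$90 \frac{84 + A}{-480 + 46} = 90 \frac{84 + 185}{-480 + 46} = 90 \frac{269}{-434} = 90 \cdot 269 \left(- \frac{1}{434}\right) = 90 \left(- \frac{269}{434}\right) = - \frac{12105}{217}$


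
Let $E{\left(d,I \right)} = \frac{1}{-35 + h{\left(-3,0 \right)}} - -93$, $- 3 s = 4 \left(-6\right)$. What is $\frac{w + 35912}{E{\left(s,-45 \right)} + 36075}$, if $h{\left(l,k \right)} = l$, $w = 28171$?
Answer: $\frac{2435154}{1374383} \approx 1.7718$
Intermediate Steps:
$s = 8$ ($s = - \frac{4 \left(-6\right)}{3} = \left(- \frac{1}{3}\right) \left(-24\right) = 8$)
$E{\left(d,I \right)} = \frac{3533}{38}$ ($E{\left(d,I \right)} = \frac{1}{-35 - 3} - -93 = \frac{1}{-38} + 93 = - \frac{1}{38} + 93 = \frac{3533}{38}$)
$\frac{w + 35912}{E{\left(s,-45 \right)} + 36075} = \frac{28171 + 35912}{\frac{3533}{38} + 36075} = \frac{64083}{\frac{1374383}{38}} = 64083 \cdot \frac{38}{1374383} = \frac{2435154}{1374383}$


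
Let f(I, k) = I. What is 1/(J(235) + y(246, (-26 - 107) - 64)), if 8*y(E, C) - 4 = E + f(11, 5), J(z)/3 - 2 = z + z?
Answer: 8/11589 ≈ 0.00069031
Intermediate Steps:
J(z) = 6 + 6*z (J(z) = 6 + 3*(z + z) = 6 + 3*(2*z) = 6 + 6*z)
y(E, C) = 15/8 + E/8 (y(E, C) = ½ + (E + 11)/8 = ½ + (11 + E)/8 = ½ + (11/8 + E/8) = 15/8 + E/8)
1/(J(235) + y(246, (-26 - 107) - 64)) = 1/((6 + 6*235) + (15/8 + (⅛)*246)) = 1/((6 + 1410) + (15/8 + 123/4)) = 1/(1416 + 261/8) = 1/(11589/8) = 8/11589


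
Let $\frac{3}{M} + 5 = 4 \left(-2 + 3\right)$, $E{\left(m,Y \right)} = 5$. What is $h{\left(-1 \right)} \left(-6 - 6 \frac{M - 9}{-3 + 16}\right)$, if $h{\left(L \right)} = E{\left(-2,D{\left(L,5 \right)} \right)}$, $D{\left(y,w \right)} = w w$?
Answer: $- \frac{30}{13} \approx -2.3077$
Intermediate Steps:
$D{\left(y,w \right)} = w^{2}$
$h{\left(L \right)} = 5$
$M = -3$ ($M = \frac{3}{-5 + 4 \left(-2 + 3\right)} = \frac{3}{-5 + 4 \cdot 1} = \frac{3}{-5 + 4} = \frac{3}{-1} = 3 \left(-1\right) = -3$)
$h{\left(-1 \right)} \left(-6 - 6 \frac{M - 9}{-3 + 16}\right) = 5 \left(-6 - 6 \frac{-3 - 9}{-3 + 16}\right) = 5 \left(-6 - 6 \left(- \frac{12}{13}\right)\right) = 5 \left(-6 - 6 \left(\left(-12\right) \frac{1}{13}\right)\right) = 5 \left(-6 - - \frac{72}{13}\right) = 5 \left(-6 + \frac{72}{13}\right) = 5 \left(- \frac{6}{13}\right) = - \frac{30}{13}$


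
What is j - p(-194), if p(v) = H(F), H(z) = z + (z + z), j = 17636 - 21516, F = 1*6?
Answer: -3898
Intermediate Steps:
F = 6
j = -3880
H(z) = 3*z (H(z) = z + 2*z = 3*z)
p(v) = 18 (p(v) = 3*6 = 18)
j - p(-194) = -3880 - 1*18 = -3880 - 18 = -3898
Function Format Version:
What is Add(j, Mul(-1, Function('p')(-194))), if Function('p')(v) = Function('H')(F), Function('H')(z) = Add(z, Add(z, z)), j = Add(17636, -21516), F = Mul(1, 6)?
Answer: -3898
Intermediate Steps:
F = 6
j = -3880
Function('H')(z) = Mul(3, z) (Function('H')(z) = Add(z, Mul(2, z)) = Mul(3, z))
Function('p')(v) = 18 (Function('p')(v) = Mul(3, 6) = 18)
Add(j, Mul(-1, Function('p')(-194))) = Add(-3880, Mul(-1, 18)) = Add(-3880, -18) = -3898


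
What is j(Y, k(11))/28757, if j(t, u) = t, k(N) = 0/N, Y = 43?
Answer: 43/28757 ≈ 0.0014953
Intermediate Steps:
k(N) = 0
j(Y, k(11))/28757 = 43/28757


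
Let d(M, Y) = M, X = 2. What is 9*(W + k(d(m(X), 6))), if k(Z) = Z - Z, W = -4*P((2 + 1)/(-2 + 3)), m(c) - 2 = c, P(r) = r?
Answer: -108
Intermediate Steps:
m(c) = 2 + c
W = -12 (W = -4*(2 + 1)/(-2 + 3) = -12/1 = -12 ≈ -12.000)
k(Z) = 0
9*(W + k(d(m(X), 6))) = 9*(-12 + 0) = 9*(-12) = -108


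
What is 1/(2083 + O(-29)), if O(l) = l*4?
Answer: 1/1967 ≈ 0.00050839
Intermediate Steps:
O(l) = 4*l
1/(2083 + O(-29)) = 1/(2083 + 4*(-29)) = 1/(2083 - 116) = 1/1967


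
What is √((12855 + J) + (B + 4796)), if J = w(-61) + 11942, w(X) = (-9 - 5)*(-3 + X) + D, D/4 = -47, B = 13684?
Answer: √43985 ≈ 209.73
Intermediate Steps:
D = -188 (D = 4*(-47) = -188)
w(X) = -146 - 14*X (w(X) = (-9 - 5)*(-3 + X) - 188 = -14*(-3 + X) - 188 = (42 - 14*X) - 188 = -146 - 14*X)
J = 12650 (J = (-146 - 14*(-61)) + 11942 = (-146 + 854) + 11942 = 708 + 11942 = 12650)
√((12855 + J) + (B + 4796)) = √((12855 + 12650) + (13684 + 4796)) = √(25505 + 18480) = √43985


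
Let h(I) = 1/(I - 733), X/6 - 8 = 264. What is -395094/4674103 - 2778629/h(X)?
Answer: -1667978676079801/667729 ≈ -2.4980e+9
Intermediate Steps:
X = 1632 (X = 48 + 6*264 = 48 + 1584 = 1632)
h(I) = 1/(-733 + I)
-395094/4674103 - 2778629/h(X) = -395094/4674103 - 2778629/(1/(-733 + 1632)) = -395094*1/4674103 - 2778629/(1/899) = -56442/667729 - 2778629/1/899 = -56442/667729 - 2778629*899 = -56442/667729 - 2497987471 = -1667978676079801/667729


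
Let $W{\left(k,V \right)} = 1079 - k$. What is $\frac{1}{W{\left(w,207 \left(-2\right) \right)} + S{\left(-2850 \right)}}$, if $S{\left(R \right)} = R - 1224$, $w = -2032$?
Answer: $- \frac{1}{963} \approx -0.0010384$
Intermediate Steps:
$S{\left(R \right)} = -1224 + R$
$\frac{1}{W{\left(w,207 \left(-2\right) \right)} + S{\left(-2850 \right)}} = \frac{1}{\left(1079 - -2032\right) - 4074} = \frac{1}{\left(1079 + 2032\right) - 4074} = \frac{1}{3111 - 4074} = \frac{1}{-963} = - \frac{1}{963}$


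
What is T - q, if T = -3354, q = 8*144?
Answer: -4506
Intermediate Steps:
q = 1152
T - q = -3354 - 1*1152 = -3354 - 1152 = -4506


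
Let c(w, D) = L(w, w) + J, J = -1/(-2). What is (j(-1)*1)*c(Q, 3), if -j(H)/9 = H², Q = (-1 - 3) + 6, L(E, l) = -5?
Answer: 81/2 ≈ 40.500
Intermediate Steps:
J = ½ (J = -1*(-½) = ½ ≈ 0.50000)
Q = 2 (Q = -4 + 6 = 2)
j(H) = -9*H²
c(w, D) = -9/2 (c(w, D) = -5 + ½ = -9/2)
(j(-1)*1)*c(Q, 3) = (-9*(-1)²*1)*(-9/2) = (-9*1*1)*(-9/2) = -9*1*(-9/2) = -9*(-9/2) = 81/2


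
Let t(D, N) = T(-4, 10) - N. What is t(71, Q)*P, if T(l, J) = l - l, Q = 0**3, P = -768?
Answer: 0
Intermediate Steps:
Q = 0
T(l, J) = 0
t(D, N) = -N (t(D, N) = 0 - N = -N)
t(71, Q)*P = -1*0*(-768) = 0*(-768) = 0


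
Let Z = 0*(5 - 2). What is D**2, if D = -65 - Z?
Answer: 4225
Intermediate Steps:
Z = 0 (Z = 0*3 = 0)
D = -65 (D = -65 - 1*0 = -65 + 0 = -65)
D**2 = (-65)**2 = 4225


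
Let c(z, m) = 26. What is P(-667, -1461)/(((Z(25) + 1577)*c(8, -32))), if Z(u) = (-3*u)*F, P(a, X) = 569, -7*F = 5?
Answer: 3983/296764 ≈ 0.013421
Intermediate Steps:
F = -5/7 (F = -⅐*5 = -5/7 ≈ -0.71429)
Z(u) = 15*u/7 (Z(u) = -3*u*(-5/7) = 15*u/7)
P(-667, -1461)/(((Z(25) + 1577)*c(8, -32))) = 569/((((15/7)*25 + 1577)*26)) = 569/(((375/7 + 1577)*26)) = 569/(((11414/7)*26)) = 569/(296764/7) = 569*(7/296764) = 3983/296764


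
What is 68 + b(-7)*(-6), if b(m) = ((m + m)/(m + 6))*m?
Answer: 656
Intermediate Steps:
b(m) = 2*m²/(6 + m) (b(m) = ((2*m)/(6 + m))*m = (2*m/(6 + m))*m = 2*m²/(6 + m))
68 + b(-7)*(-6) = 68 + (2*(-7)²/(6 - 7))*(-6) = 68 + (2*49/(-1))*(-6) = 68 + (2*49*(-1))*(-6) = 68 - 98*(-6) = 68 + 588 = 656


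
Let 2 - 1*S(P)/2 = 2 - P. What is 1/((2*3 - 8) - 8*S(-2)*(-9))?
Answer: -1/290 ≈ -0.0034483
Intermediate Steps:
S(P) = 2*P (S(P) = 4 - 2*(2 - P) = 4 + (-4 + 2*P) = 2*P)
1/((2*3 - 8) - 8*S(-2)*(-9)) = 1/((2*3 - 8) - 16*(-2)*(-9)) = 1/((6 - 8) - 8*(-4)*(-9)) = 1/(-2 + 32*(-9)) = 1/(-2 - 288) = 1/(-290) = -1/290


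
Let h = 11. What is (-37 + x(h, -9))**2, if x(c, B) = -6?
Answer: 1849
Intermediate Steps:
(-37 + x(h, -9))**2 = (-37 - 6)**2 = (-43)**2 = 1849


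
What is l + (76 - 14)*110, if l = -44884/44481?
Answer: 303315536/44481 ≈ 6819.0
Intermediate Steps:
l = -44884/44481 (l = -44884*1/44481 = -44884/44481 ≈ -1.0091)
l + (76 - 14)*110 = -44884/44481 + (76 - 14)*110 = -44884/44481 + 62*110 = -44884/44481 + 6820 = 303315536/44481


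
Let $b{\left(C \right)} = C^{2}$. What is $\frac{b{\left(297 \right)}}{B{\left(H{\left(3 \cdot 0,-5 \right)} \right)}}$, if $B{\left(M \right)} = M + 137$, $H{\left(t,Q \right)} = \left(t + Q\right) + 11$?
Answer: $\frac{8019}{13} \approx 616.85$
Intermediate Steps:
$H{\left(t,Q \right)} = 11 + Q + t$ ($H{\left(t,Q \right)} = \left(Q + t\right) + 11 = 11 + Q + t$)
$B{\left(M \right)} = 137 + M$
$\frac{b{\left(297 \right)}}{B{\left(H{\left(3 \cdot 0,-5 \right)} \right)}} = \frac{297^{2}}{137 + \left(11 - 5 + 3 \cdot 0\right)} = \frac{88209}{137 + \left(11 - 5 + 0\right)} = \frac{88209}{137 + 6} = \frac{88209}{143} = 88209 \cdot \frac{1}{143} = \frac{8019}{13}$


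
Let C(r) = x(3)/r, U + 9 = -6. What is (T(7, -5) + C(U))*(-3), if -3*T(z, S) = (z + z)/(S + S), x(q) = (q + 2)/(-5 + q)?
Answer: -19/10 ≈ -1.9000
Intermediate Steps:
U = -15 (U = -9 - 6 = -15)
x(q) = (2 + q)/(-5 + q)
C(r) = -5/(2*r) (C(r) = ((2 + 3)/(-5 + 3))/r = (5/(-2))/r = (-½*5)/r = -5/(2*r))
T(z, S) = -z/(3*S) (T(z, S) = -(z + z)/(3*(S + S)) = -2*z/(3*(2*S)) = -2*z*1/(2*S)/3 = -z/(3*S))
(T(7, -5) + C(U))*(-3) = (-⅓*7/(-5) - 5/2/(-15))*(-3) = (-⅓*7*(-⅕) - 5/2*(-1/15))*(-3) = (7/15 + ⅙)*(-3) = (19/30)*(-3) = -19/10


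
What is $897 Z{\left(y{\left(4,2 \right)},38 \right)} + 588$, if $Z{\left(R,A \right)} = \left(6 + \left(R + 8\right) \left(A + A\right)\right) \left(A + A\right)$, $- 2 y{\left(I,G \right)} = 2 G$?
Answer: $31496052$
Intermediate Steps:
$y{\left(I,G \right)} = - G$ ($y{\left(I,G \right)} = - \frac{2 G}{2} = - G$)
$Z{\left(R,A \right)} = 2 A \left(6 + 2 A \left(8 + R\right)\right)$ ($Z{\left(R,A \right)} = \left(6 + \left(8 + R\right) 2 A\right) 2 A = \left(6 + 2 A \left(8 + R\right)\right) 2 A = 2 A \left(6 + 2 A \left(8 + R\right)\right)$)
$897 Z{\left(y{\left(4,2 \right)},38 \right)} + 588 = 897 \cdot 4 \cdot 38 \left(3 + 8 \cdot 38 + 38 \left(\left(-1\right) 2\right)\right) + 588 = 897 \cdot 4 \cdot 38 \left(3 + 304 + 38 \left(-2\right)\right) + 588 = 897 \cdot 4 \cdot 38 \left(3 + 304 - 76\right) + 588 = 897 \cdot 4 \cdot 38 \cdot 231 + 588 = 897 \cdot 35112 + 588 = 31495464 + 588 = 31496052$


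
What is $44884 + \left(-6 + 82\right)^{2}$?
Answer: $50660$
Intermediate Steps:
$44884 + \left(-6 + 82\right)^{2} = 44884 + 76^{2} = 44884 + 5776 = 50660$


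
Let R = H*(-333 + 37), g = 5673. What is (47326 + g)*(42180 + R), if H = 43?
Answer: 1560926548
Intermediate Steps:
R = -12728 (R = 43*(-333 + 37) = 43*(-296) = -12728)
(47326 + g)*(42180 + R) = (47326 + 5673)*(42180 - 12728) = 52999*29452 = 1560926548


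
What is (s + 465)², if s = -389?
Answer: 5776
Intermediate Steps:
(s + 465)² = (-389 + 465)² = 76² = 5776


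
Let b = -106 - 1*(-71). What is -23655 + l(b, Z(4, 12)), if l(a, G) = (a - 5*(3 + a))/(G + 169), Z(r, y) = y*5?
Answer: -5416870/229 ≈ -23654.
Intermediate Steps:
Z(r, y) = 5*y
b = -35 (b = -106 + 71 = -35)
l(a, G) = (-15 - 4*a)/(169 + G) (l(a, G) = (a + (-15 - 5*a))/(169 + G) = (-15 - 4*a)/(169 + G))
-23655 + l(b, Z(4, 12)) = -23655 + (-15 - 4*(-35))/(169 + 5*12) = -23655 + (-15 + 140)/(169 + 60) = -23655 + 125/229 = -5416870/229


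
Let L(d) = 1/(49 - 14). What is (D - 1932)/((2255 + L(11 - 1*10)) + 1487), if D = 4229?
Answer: 80395/130971 ≈ 0.61384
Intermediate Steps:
L(d) = 1/35
(D - 1932)/((2255 + L(11 - 1*10)) + 1487) = (4229 - 1932)/((2255 + 1/35) + 1487) = 2297/(78926/35 + 1487) = 2297/(130971/35) = 2297*(35/130971) = 80395/130971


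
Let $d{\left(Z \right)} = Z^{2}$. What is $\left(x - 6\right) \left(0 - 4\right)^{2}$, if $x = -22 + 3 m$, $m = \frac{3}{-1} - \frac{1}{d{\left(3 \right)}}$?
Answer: $- \frac{1792}{3} \approx -597.33$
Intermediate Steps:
$m = - \frac{28}{9}$ ($m = \frac{3}{-1} - \frac{1}{3^{2}} = 3 \left(-1\right) - \frac{1}{9} = -3 - \frac{1}{9} = - \frac{28}{9} \approx -3.1111$)
$x = - \frac{94}{3}$ ($x = -22 + 3 \left(- \frac{28}{9}\right) = -22 - \frac{28}{3} = - \frac{94}{3} \approx -31.333$)
$\left(x - 6\right) \left(0 - 4\right)^{2} = \left(- \frac{94}{3} - 6\right) \left(0 - 4\right)^{2} = - \frac{112 \left(-4\right)^{2}}{3} = \left(- \frac{112}{3}\right) 16 = - \frac{1792}{3}$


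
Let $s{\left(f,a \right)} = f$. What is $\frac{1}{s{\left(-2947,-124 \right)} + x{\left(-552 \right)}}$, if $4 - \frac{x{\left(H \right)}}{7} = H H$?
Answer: $- \frac{1}{2135847} \approx -4.682 \cdot 10^{-7}$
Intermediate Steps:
$x{\left(H \right)} = 28 - 7 H^{2}$ ($x{\left(H \right)} = 28 - 7 H H = 28 - 7 H^{2}$)
$\frac{1}{s{\left(-2947,-124 \right)} + x{\left(-552 \right)}} = \frac{1}{-2947 + \left(28 - 7 \left(-552\right)^{2}\right)} = \frac{1}{-2947 + \left(28 - 2132928\right)} = \frac{1}{-2947 - 2132900} = \frac{1}{-2135847} = - \frac{1}{2135847}$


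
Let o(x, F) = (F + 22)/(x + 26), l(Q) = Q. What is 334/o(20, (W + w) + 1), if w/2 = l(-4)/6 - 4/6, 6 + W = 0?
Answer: 46092/43 ≈ 1071.9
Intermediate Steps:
W = -6 (W = -6 + 0 = -6)
w = -8/3 (w = 2*(-4/6 - 4/6) = 2*(-4*⅙ - 4*⅙) = 2*(-⅔ - ⅔) = 2*(-4/3) = -8/3 ≈ -2.6667)
o(x, F) = (22 + F)/(26 + x)
334/o(20, (W + w) + 1) = 334/(((22 + ((-6 - 8/3) + 1))/(26 + 20))) = 334/(((22 + (-26/3 + 1))/46)) = 334/(((22 - 23/3)/46)) = 334/(((1/46)*(43/3))) = 334/(43/138) = 334*(138/43) = 46092/43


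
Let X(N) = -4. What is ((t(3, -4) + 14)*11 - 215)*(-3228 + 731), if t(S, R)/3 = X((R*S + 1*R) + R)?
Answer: 481921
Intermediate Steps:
t(S, R) = -12 (t(S, R) = 3*(-4) = -12)
((t(3, -4) + 14)*11 - 215)*(-3228 + 731) = ((-12 + 14)*11 - 215)*(-3228 + 731) = (2*11 - 215)*(-2497) = (22 - 215)*(-2497) = -193*(-2497) = 481921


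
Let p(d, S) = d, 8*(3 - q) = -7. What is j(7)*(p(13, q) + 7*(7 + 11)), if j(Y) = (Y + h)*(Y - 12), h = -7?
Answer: 0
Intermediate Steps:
j(Y) = (-12 + Y)*(-7 + Y) (j(Y) = (Y - 7)*(Y - 12) = (-7 + Y)*(-12 + Y) = (-12 + Y)*(-7 + Y))
q = 31/8 (q = 3 - ⅛*(-7) = 3 + 7/8 = 31/8 ≈ 3.8750)
j(7)*(p(13, q) + 7*(7 + 11)) = (84 + 7² - 19*7)*(13 + 7*(7 + 11)) = (84 + 49 - 133)*(13 + 7*18) = 0*(13 + 126) = 0*139 = 0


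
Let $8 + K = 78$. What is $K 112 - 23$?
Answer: $7817$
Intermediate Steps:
$K = 70$ ($K = -8 + 78 = 70$)
$K 112 - 23 = 70 \cdot 112 - 23 = 7840 - 23 = 7817$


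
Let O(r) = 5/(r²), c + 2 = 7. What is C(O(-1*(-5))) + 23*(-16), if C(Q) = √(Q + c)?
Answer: -368 + √130/5 ≈ -365.72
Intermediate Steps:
c = 5 (c = -2 + 7 = 5)
O(r) = 5/r²
C(Q) = √(5 + Q) (C(Q) = √(Q + 5) = √(5 + Q))
C(O(-1*(-5))) + 23*(-16) = √(5 + 5/(-1*(-5))²) + 23*(-16) = √(5 + 5/5²) - 368 = √(5 + 5*(1/25)) - 368 = √(5 + ⅕) - 368 = √(26/5) - 368 = √130/5 - 368 = -368 + √130/5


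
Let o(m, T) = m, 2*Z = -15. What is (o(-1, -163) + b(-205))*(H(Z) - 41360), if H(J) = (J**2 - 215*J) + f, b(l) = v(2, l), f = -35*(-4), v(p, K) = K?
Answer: 16295115/2 ≈ 8.1476e+6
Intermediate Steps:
Z = -15/2 (Z = (1/2)*(-15) = -15/2 ≈ -7.5000)
f = 140
b(l) = l
H(J) = 140 + J**2 - 215*J (H(J) = (J**2 - 215*J) + 140 = 140 + J**2 - 215*J)
(o(-1, -163) + b(-205))*(H(Z) - 41360) = (-1 - 205)*((140 + (-15/2)**2 - 215*(-15/2)) - 41360) = -206*((140 + 225/4 + 3225/2) - 41360) = -206*(7235/4 - 41360) = -206*(-158205/4) = 16295115/2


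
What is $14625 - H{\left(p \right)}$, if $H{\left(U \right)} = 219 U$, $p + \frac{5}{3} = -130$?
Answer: $43460$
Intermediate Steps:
$p = - \frac{395}{3}$ ($p = - \frac{5}{3} - 130 = - \frac{395}{3} \approx -131.67$)
$14625 - H{\left(p \right)} = 14625 - 219 \left(- \frac{395}{3}\right) = 14625 - -28835 = 14625 + 28835 = 43460$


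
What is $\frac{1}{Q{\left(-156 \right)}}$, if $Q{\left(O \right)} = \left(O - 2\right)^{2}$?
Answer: $\frac{1}{24964} \approx 4.0058 \cdot 10^{-5}$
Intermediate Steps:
$Q{\left(O \right)} = \left(-2 + O\right)^{2}$
$\frac{1}{Q{\left(-156 \right)}} = \frac{1}{\left(-2 - 156\right)^{2}} = \frac{1}{\left(-158\right)^{2}} = \frac{1}{24964}$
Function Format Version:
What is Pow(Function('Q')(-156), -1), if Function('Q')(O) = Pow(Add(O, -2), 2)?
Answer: Rational(1, 24964) ≈ 4.0058e-5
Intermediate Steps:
Function('Q')(O) = Pow(Add(-2, O), 2)
Pow(Function('Q')(-156), -1) = Pow(Pow(Add(-2, -156), 2), -1) = Pow(Pow(-158, 2), -1) = Pow(24964, -1) = Rational(1, 24964)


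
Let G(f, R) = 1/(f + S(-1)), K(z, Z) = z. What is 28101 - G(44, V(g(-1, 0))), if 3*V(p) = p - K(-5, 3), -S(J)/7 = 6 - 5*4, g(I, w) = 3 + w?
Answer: 3990341/142 ≈ 28101.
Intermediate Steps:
S(J) = 98 (S(J) = -7*(6 - 5*4) = -7*(6 - 20) = -7*(-14) = 98)
V(p) = 5/3 + p/3 (V(p) = (p - 1*(-5))/3 = (p + 5)/3 = (5 + p)/3 = 5/3 + p/3)
G(f, R) = 1/(98 + f) (G(f, R) = 1/(f + 98) = 1/(98 + f))
28101 - G(44, V(g(-1, 0))) = 28101 - 1/(98 + 44) = 28101 - 1/142 = 3990341/142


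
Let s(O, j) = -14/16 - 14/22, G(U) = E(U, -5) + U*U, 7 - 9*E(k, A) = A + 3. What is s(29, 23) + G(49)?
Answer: 211243/88 ≈ 2400.5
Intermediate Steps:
E(k, A) = 4/9 - A/9 (E(k, A) = 7/9 - (A + 3)/9 = 7/9 - (3 + A)/9 = 7/9 + (-⅓ - A/9) = 4/9 - A/9)
G(U) = 1 + U² (G(U) = (4/9 - ⅑*(-5)) + U*U = (4/9 + 5/9) + U² = 1 + U²)
s(O, j) = -133/88 (s(O, j) = -14*1/16 - 14*1/22 = -7/8 - 7/11 = -133/88)
s(29, 23) + G(49) = -133/88 + (1 + 49²) = -133/88 + (1 + 2401) = -133/88 + 2402 = 211243/88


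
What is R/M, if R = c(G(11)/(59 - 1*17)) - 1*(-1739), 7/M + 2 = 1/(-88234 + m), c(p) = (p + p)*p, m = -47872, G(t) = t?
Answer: -417552692747/840318444 ≈ -496.90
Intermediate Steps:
c(p) = 2*p² (c(p) = (2*p)*p = 2*p²)
M = -952742/272213 (M = 7/(-2 + 1/(-88234 - 47872)) = 7/(-2 + 1/(-136106)) = 7/(-2 - 1/136106) = 7/(-272213/136106) = 7*(-136106/272213) = -952742/272213 ≈ -3.5000)
R = 1533919/882 (R = 2*(11/(59 - 1*17))² - 1*(-1739) = 2*(11/(59 - 17))² + 1739 = 2*(11/42)² + 1739 = 2*(121/1764) + 1739 = 121/882 + 1739 = 1533919/882 ≈ 1739.1)
R/M = 1533919/(882*(-952742/272213)) = (1533919/882)*(-272213/952742) = -417552692747/840318444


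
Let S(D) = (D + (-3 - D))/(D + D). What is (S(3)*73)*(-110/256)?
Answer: 4015/256 ≈ 15.684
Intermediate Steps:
S(D) = -3/(2*D) (S(D) = -3*1/(2*D) = -3/(2*D))
(S(3)*73)*(-110/256) = (-3/2/3*73)*(-110/256) = (-3/2*⅓*73)*(-110*1/256) = -½*73*(-55/128) = -73/2*(-55/128) = 4015/256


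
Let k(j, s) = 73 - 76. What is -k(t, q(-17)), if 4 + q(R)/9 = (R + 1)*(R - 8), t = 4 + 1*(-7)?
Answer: 3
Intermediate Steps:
t = -3 (t = 4 - 7 = -3)
q(R) = -36 + 9*(1 + R)*(-8 + R) (q(R) = -36 + 9*((R + 1)*(R - 8)) = -36 + 9*((1 + R)*(-8 + R)) = -36 + 9*(1 + R)*(-8 + R))
k(j, s) = -3
-k(t, q(-17)) = -1*(-3) = 3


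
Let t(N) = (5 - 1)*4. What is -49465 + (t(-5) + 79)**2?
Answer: -40440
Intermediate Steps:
t(N) = 16 (t(N) = 4*4 = 16)
-49465 + (t(-5) + 79)**2 = -49465 + (16 + 79)**2 = -49465 + 95**2 = -49465 + 9025 = -40440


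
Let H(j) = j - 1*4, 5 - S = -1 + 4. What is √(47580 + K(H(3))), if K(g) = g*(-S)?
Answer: √47582 ≈ 218.13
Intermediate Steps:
S = 2 (S = 5 - (-1 + 4) = 5 - 1*3 = 5 - 3 = 2)
H(j) = -4 + j (H(j) = j - 4 = -4 + j)
K(g) = -2*g (K(g) = g*(-1*2) = g*(-2) = -2*g)
√(47580 + K(H(3))) = √(47580 - 2*(-4 + 3)) = √(47580 - 2*(-1)) = √(47580 + 2) = √47582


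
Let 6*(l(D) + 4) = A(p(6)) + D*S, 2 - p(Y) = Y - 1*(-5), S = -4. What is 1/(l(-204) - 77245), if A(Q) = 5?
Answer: -6/462673 ≈ -1.2968e-5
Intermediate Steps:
p(Y) = -3 - Y (p(Y) = 2 - (Y - 1*(-5)) = 2 - (Y + 5) = 2 - (5 + Y) = 2 + (-5 - Y) = -3 - Y)
l(D) = -19/6 - 2*D/3 (l(D) = -4 + (5 + D*(-4))/6 = -4 + (5 - 4*D)/6 = -4 + (⅚ - 2*D/3) = -19/6 - 2*D/3)
1/(l(-204) - 77245) = 1/((-19/6 - ⅔*(-204)) - 77245) = 1/((-19/6 + 136) - 77245) = 1/(797/6 - 77245) = 1/(-462673/6) = -6/462673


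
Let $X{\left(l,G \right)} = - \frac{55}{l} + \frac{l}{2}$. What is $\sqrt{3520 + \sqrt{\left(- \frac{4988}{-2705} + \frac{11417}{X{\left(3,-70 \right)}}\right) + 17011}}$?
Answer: $\frac{\sqrt{262736221528000 + 273205 \sqrt{1219230897016265}}}{273205} \approx 60.397$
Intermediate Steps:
$X{\left(l,G \right)} = \frac{l}{2} - \frac{55}{l}$ ($X{\left(l,G \right)} = - \frac{55}{l} + l \frac{1}{2} = - \frac{55}{l} + \frac{l}{2} = \frac{l}{2} - \frac{55}{l}$)
$\sqrt{3520 + \sqrt{\left(- \frac{4988}{-2705} + \frac{11417}{X{\left(3,-70 \right)}}\right) + 17011}} = \sqrt{3520 + \sqrt{\left(- \frac{4988}{-2705} + \frac{11417}{\frac{1}{2} \cdot 3 - \frac{55}{3}}\right) + 17011}} = \sqrt{3520 + \sqrt{\left(\left(-4988\right) \left(- \frac{1}{2705}\right) + \frac{11417}{\frac{3}{2} - \frac{55}{3}}\right) + 17011}} = \sqrt{3520 + \sqrt{\left(\frac{4988}{2705} + \frac{11417}{\frac{3}{2} - \frac{55}{3}}\right) + 17011}} = \sqrt{3520 + \sqrt{\left(\frac{4988}{2705} + \frac{11417}{- \frac{101}{6}}\right) + 17011}} = \sqrt{3520 + \sqrt{\left(\frac{4988}{2705} + 11417 \left(- \frac{6}{101}\right)\right) + 17011}} = \sqrt{3520 + \sqrt{\left(\frac{4988}{2705} - \frac{68502}{101}\right) + 17011}} = \sqrt{3520 + \sqrt{- \frac{184794122}{273205} + 17011}} = \sqrt{3520 + \sqrt{\frac{4462696133}{273205}}} = \sqrt{3520 + \frac{\sqrt{1219230897016265}}{273205}}$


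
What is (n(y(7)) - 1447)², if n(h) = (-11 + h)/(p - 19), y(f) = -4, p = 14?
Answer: 2085136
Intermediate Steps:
n(h) = 11/5 - h/5 (n(h) = (-11 + h)/(14 - 19) = (-11 + h)/(-5) = (-11 + h)*(-⅕) = 11/5 - h/5)
(n(y(7)) - 1447)² = ((11/5 - ⅕*(-4)) - 1447)² = ((11/5 + ⅘) - 1447)² = (3 - 1447)² = (-1444)² = 2085136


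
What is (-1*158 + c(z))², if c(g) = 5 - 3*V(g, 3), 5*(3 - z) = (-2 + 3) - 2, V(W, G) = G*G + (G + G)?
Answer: 39204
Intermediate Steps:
V(W, G) = G² + 2*G
z = 16/5 (z = 3 - ((-2 + 3) - 2)/5 = 3 - (1 - 2)/5 = 3 - ⅕*(-1) = 3 + ⅕ = 16/5 ≈ 3.2000)
c(g) = -40 (c(g) = 5 - 9*(2 + 3) = 5 - 9*5 = 5 - 3*15 = 5 - 45 = -40)
(-1*158 + c(z))² = (-1*158 - 40)² = (-158 - 40)² = (-198)² = 39204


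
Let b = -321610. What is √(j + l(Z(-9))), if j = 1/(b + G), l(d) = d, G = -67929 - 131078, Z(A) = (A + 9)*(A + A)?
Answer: I*√520617/520617 ≈ 0.0013859*I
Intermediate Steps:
Z(A) = 2*A*(9 + A) (Z(A) = (9 + A)*(2*A) = 2*A*(9 + A))
G = -199007
j = -1/520617 (j = 1/(-321610 - 199007) = 1/(-520617) = -1/520617 ≈ -1.9208e-6)
√(j + l(Z(-9))) = √(-1/520617 + 2*(-9)*(9 - 9)) = √(-1/520617 + 2*(-9)*0) = √(-1/520617 + 0) = √(-1/520617) = I*√520617/520617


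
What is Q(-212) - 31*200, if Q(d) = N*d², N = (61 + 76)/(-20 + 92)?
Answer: 713866/9 ≈ 79319.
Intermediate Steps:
N = 137/72 ≈ 1.9028
Q(d) = 137*d²/72
Q(-212) - 31*200 = (137/72)*(-212)² - 31*200 = (137/72)*44944 - 6200 = 769666/9 - 6200 = 713866/9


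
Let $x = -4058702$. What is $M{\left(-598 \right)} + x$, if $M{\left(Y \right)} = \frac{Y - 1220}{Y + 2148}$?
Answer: $- \frac{3145494959}{775} \approx -4.0587 \cdot 10^{6}$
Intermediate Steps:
$M{\left(Y \right)} = \frac{-1220 + Y}{2148 + Y}$
$M{\left(-598 \right)} + x = \frac{-1220 - 598}{2148 - 598} - 4058702 = \frac{1}{1550} \left(-1818\right) - 4058702 = - \frac{909}{775} - 4058702 = - \frac{3145494959}{775}$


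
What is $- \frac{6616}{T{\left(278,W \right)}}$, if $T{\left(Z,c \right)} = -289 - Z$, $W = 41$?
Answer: $\frac{6616}{567} \approx 11.668$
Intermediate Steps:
$- \frac{6616}{T{\left(278,W \right)}} = - \frac{6616}{-289 - 278} = - \frac{6616}{-567} = \left(-6616\right) \left(- \frac{1}{567}\right) = \frac{6616}{567}$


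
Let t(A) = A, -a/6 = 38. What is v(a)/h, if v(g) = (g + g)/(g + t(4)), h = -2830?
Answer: -57/79240 ≈ -0.00071933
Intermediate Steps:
a = -228 (a = -6*38 = -228)
v(g) = 2*g/(4 + g) (v(g) = (g + g)/(g + 4) = (2*g)/(4 + g) = 2*g/(4 + g))
v(a)/h = (2*(-228)/(4 - 228))/(-2830) = (2*(-228)/(-224))*(-1/2830) = (2*(-228)*(-1/224))*(-1/2830) = (57/28)*(-1/2830) = -57/79240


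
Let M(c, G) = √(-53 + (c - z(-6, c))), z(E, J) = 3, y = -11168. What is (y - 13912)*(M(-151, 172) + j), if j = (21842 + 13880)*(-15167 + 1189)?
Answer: 12522998669280 - 75240*I*√23 ≈ 1.2523e+13 - 3.6084e+5*I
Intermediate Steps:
j = -499322116 (j = 35722*(-13978) = -499322116)
M(c, G) = √(-56 + c) (M(c, G) = √(-53 + (c - 1*3)) = √(-53 + (c - 3)) = √(-53 + (-3 + c)) = √(-56 + c))
(y - 13912)*(M(-151, 172) + j) = (-11168 - 13912)*(√(-56 - 151) - 499322116) = -25080*(√(-207) - 499322116) = -25080*(3*I*√23 - 499322116) = -25080*(-499322116 + 3*I*√23) = 12522998669280 - 75240*I*√23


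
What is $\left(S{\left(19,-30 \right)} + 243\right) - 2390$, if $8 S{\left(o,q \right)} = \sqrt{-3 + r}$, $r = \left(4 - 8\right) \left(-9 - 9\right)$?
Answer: $-2147 + \frac{\sqrt{69}}{8} \approx -2146.0$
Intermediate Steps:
$r = 72$ ($r = \left(-4\right) \left(-18\right) = 72$)
$S{\left(o,q \right)} = \frac{\sqrt{69}}{8}$ ($S{\left(o,q \right)} = \frac{\sqrt{-3 + 72}}{8} = \frac{\sqrt{69}}{8}$)
$\left(S{\left(19,-30 \right)} + 243\right) - 2390 = \left(\frac{\sqrt{69}}{8} + 243\right) - 2390 = \left(243 + \frac{\sqrt{69}}{8}\right) - 2390 = -2147 + \frac{\sqrt{69}}{8}$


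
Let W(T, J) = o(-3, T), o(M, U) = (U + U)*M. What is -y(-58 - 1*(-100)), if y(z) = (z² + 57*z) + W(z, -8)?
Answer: -3906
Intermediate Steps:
o(M, U) = 2*M*U (o(M, U) = (2*U)*M = 2*M*U)
W(T, J) = -6*T (W(T, J) = 2*(-3)*T = -6*T)
y(z) = z² + 51*z (y(z) = (z² + 57*z) - 6*z = z² + 51*z)
-y(-58 - 1*(-100)) = -(-58 - 1*(-100))*(51 + (-58 - 1*(-100))) = -(-58 + 100)*(51 + (-58 + 100)) = -42*(51 + 42) = -42*93 = -1*3906 = -3906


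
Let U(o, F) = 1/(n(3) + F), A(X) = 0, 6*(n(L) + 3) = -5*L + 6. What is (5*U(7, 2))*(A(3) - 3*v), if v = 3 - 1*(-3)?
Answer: 36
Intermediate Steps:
n(L) = -2 - 5*L/6 (n(L) = -3 + (-5*L + 6)/6 = -3 + (6 - 5*L)/6 = -3 + (1 - 5*L/6) = -2 - 5*L/6)
v = 6 (v = 3 + 3 = 6)
U(o, F) = 1/(-9/2 + F) (U(o, F) = 1/((-2 - ⅚*3) + F) = 1/((-2 - 5/2) + F) = 1/(-9/2 + F))
(5*U(7, 2))*(A(3) - 3*v) = (5*(2/(-9 + 2*2)))*(0 - 3*6) = (5*(2/(-9 + 4)))*(0 - 18) = (5*(2/(-5)))*(-18) = (5*(2*(-⅕)))*(-18) = (5*(-⅖))*(-18) = -2*(-18) = 36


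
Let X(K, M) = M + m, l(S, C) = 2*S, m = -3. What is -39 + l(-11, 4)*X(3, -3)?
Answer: 93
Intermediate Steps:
X(K, M) = -3 + M (X(K, M) = M - 3 = -3 + M)
-39 + l(-11, 4)*X(3, -3) = -39 + (2*(-11))*(-3 - 3) = -39 - 22*(-6) = -39 + 132 = 93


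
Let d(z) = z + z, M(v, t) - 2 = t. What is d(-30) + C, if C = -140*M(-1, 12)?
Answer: -2020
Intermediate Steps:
M(v, t) = 2 + t
d(z) = 2*z
C = -1960 (C = -140*(2 + 12) = -140*14 = -1960)
d(-30) + C = 2*(-30) - 1960 = -60 - 1960 = -2020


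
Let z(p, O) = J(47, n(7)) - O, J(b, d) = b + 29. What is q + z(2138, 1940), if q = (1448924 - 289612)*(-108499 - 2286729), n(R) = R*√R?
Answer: -2776816565000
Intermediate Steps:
n(R) = R^(3/2)
J(b, d) = 29 + b
z(p, O) = 76 - O (z(p, O) = (29 + 47) - O = 76 - O)
q = -2776816563136 (q = 1159312*(-2395228) = -2776816563136)
q + z(2138, 1940) = -2776816563136 + (76 - 1*1940) = -2776816563136 + (76 - 1940) = -2776816563136 - 1864 = -2776816565000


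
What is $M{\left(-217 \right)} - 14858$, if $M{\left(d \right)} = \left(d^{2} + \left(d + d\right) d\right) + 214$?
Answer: $126623$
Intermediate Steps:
$M{\left(d \right)} = 214 + 3 d^{2}$ ($M{\left(d \right)} = \left(d^{2} + 2 d d\right) + 214 = \left(d^{2} + 2 d^{2}\right) + 214 = 3 d^{2} + 214 = 214 + 3 d^{2}$)
$M{\left(-217 \right)} - 14858 = \left(214 + 3 \left(-217\right)^{2}\right) - 14858 = \left(214 + 3 \cdot 47089\right) - 14858 = \left(214 + 141267\right) - 14858 = 141481 - 14858 = 126623$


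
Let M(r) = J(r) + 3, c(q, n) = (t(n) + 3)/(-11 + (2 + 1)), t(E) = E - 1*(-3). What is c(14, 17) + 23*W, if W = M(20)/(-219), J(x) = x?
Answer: -9269/1752 ≈ -5.2905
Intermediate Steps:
t(E) = 3 + E (t(E) = E + 3 = 3 + E)
c(q, n) = -3/4 - n/8 (c(q, n) = ((3 + n) + 3)/(-11 + (2 + 1)) = (6 + n)/(-11 + 3) = (6 + n)/(-8) = (6 + n)*(-1/8) = -3/4 - n/8)
M(r) = 3 + r (M(r) = r + 3 = 3 + r)
W = -23/219 (W = (3 + 20)/(-219) = 23*(-1/219) = -23/219 ≈ -0.10502)
c(14, 17) + 23*W = (-3/4 - 1/8*17) + 23*(-23/219) = (-3/4 - 17/8) - 529/219 = -23/8 - 529/219 = -9269/1752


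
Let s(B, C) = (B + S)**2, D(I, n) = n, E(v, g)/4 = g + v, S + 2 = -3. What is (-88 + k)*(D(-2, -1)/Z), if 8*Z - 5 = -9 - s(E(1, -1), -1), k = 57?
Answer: -248/29 ≈ -8.5517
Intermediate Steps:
S = -5 (S = -2 - 3 = -5)
E(v, g) = 4*g + 4*v (E(v, g) = 4*(g + v) = 4*g + 4*v)
s(B, C) = (-5 + B)**2 (s(B, C) = (B - 5)**2 = (-5 + B)**2)
Z = -29/8 (Z = 5/8 + (-9 - (-5 + (4*(-1) + 4*1))**2)/8 = 5/8 + (-9 - (-5 + (-4 + 4))**2)/8 = 5/8 + (-9 - (-5 + 0)**2)/8 = 5/8 + (-9 - 1*(-5)**2)/8 = 5/8 + (-9 - 1*25)/8 = 5/8 + (-9 - 25)/8 = 5/8 + (1/8)*(-34) = 5/8 - 17/4 = -29/8 ≈ -3.6250)
(-88 + k)*(D(-2, -1)/Z) = (-88 + 57)*(-1/(-29/8)) = -(-31)*(-8)/29 = -31*8/29 = -248/29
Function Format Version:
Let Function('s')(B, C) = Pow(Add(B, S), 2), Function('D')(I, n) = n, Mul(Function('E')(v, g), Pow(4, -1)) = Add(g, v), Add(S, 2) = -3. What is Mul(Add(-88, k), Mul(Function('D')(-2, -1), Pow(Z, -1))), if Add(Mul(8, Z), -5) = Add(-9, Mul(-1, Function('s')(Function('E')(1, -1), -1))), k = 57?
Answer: Rational(-248, 29) ≈ -8.5517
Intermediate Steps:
S = -5 (S = Add(-2, -3) = -5)
Function('E')(v, g) = Add(Mul(4, g), Mul(4, v)) (Function('E')(v, g) = Mul(4, Add(g, v)) = Add(Mul(4, g), Mul(4, v)))
Function('s')(B, C) = Pow(Add(-5, B), 2) (Function('s')(B, C) = Pow(Add(B, -5), 2) = Pow(Add(-5, B), 2))
Z = Rational(-29, 8) (Z = Add(Rational(5, 8), Mul(Rational(1, 8), Add(-9, Mul(-1, Pow(Add(-5, Add(Mul(4, -1), Mul(4, 1))), 2))))) = Add(Rational(5, 8), Mul(Rational(1, 8), Add(-9, Mul(-1, Pow(Add(-5, Add(-4, 4)), 2))))) = Add(Rational(5, 8), Mul(Rational(1, 8), Add(-9, Mul(-1, Pow(Add(-5, 0), 2))))) = Add(Rational(5, 8), Mul(Rational(1, 8), Add(-9, Mul(-1, Pow(-5, 2))))) = Add(Rational(5, 8), Mul(Rational(1, 8), Add(-9, Mul(-1, 25)))) = Add(Rational(5, 8), Mul(Rational(1, 8), Add(-9, -25))) = Add(Rational(5, 8), Mul(Rational(1, 8), -34)) = Add(Rational(5, 8), Rational(-17, 4)) = Rational(-29, 8) ≈ -3.6250)
Mul(Add(-88, k), Mul(Function('D')(-2, -1), Pow(Z, -1))) = Mul(Add(-88, 57), Mul(-1, Pow(Rational(-29, 8), -1))) = Mul(-31, Mul(-1, Rational(-8, 29))) = Mul(-31, Rational(8, 29)) = Rational(-248, 29)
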